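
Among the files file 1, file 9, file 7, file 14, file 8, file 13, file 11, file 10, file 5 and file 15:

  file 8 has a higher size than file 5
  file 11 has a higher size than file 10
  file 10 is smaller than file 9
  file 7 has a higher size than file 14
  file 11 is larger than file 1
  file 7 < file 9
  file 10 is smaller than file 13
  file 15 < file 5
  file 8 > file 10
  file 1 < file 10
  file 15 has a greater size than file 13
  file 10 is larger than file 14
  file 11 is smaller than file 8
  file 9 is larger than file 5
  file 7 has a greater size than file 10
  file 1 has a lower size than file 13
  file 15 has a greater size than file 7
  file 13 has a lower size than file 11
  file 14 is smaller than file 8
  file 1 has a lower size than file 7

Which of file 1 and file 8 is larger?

The relevant relations are file 1 < file 10; file 10 < file 13; file 13 < file 15; file 15 < file 5; file 5 < file 8.
Together: file 1 < file 10 < file 13 < file 15 < file 5 < file 8.
So file 1 < file 8; file 8 is the larger of the two.

file 8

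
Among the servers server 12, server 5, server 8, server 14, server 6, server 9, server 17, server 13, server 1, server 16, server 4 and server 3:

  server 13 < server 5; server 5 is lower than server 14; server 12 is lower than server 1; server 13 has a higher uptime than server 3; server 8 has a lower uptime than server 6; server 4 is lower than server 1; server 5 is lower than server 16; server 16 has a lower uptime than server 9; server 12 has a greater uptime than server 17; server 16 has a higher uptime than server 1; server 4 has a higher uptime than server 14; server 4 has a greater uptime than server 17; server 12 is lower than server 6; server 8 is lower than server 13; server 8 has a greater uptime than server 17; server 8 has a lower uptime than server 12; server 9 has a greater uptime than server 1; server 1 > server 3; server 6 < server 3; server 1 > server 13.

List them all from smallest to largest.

server 17 < server 8 < server 12 < server 6 < server 3 < server 13 < server 5 < server 14 < server 4 < server 1 < server 16 < server 9

Nothing is placed below server 17, so it is least; from there server 17 < server 8; server 8 < server 12; server 12 < server 6; server 6 < server 3; server 3 < server 13; server 13 < server 5; server 5 < server 14; server 14 < server 4; server 4 < server 1; server 1 < server 16; server 16 < server 9, each given directly.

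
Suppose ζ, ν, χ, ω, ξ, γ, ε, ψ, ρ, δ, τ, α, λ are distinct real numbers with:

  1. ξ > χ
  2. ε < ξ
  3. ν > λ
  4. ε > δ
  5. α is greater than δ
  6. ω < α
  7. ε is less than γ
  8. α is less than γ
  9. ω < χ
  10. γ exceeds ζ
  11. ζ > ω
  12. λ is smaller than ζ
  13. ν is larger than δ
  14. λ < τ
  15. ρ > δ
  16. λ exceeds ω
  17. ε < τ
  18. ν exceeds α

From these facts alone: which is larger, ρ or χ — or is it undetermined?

Following every chain through ρ: below ρ we get δ.
χ is not reached, and no chain runs the other way from χ to ρ.
So the given relations leave the order of ρ and χ undetermined.

undetermined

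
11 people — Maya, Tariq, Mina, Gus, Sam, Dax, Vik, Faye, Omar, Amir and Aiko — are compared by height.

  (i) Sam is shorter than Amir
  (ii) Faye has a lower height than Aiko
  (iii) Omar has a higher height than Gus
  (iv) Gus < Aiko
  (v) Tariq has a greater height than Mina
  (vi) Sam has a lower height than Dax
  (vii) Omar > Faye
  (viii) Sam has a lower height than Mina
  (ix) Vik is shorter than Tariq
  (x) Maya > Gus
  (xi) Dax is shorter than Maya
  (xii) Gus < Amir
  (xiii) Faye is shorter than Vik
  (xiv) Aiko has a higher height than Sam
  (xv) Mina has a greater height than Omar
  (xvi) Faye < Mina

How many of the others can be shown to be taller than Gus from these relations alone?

6

The elements the relations force above Gus are Aiko, Amir, Omar, Maya, Mina, Tariq — no chain reaches any other.
That is 6.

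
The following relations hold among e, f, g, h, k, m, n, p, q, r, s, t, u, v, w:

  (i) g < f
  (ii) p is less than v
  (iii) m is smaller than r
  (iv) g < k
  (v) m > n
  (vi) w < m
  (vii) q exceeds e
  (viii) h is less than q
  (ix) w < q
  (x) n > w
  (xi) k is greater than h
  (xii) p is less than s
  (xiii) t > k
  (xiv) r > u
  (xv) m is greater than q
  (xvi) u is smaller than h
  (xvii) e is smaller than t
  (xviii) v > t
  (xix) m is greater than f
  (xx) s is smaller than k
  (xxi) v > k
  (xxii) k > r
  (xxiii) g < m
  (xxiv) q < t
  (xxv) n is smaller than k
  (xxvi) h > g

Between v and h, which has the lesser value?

h

h < q and q < m give h < m.
Then m < r extends the chain to r.
With r < k: h < q < m < r < k.
Then k < t extends the chain to t.
With t < v: h < q < m < r < k < t < v.
So h < v; h is the smaller of the two.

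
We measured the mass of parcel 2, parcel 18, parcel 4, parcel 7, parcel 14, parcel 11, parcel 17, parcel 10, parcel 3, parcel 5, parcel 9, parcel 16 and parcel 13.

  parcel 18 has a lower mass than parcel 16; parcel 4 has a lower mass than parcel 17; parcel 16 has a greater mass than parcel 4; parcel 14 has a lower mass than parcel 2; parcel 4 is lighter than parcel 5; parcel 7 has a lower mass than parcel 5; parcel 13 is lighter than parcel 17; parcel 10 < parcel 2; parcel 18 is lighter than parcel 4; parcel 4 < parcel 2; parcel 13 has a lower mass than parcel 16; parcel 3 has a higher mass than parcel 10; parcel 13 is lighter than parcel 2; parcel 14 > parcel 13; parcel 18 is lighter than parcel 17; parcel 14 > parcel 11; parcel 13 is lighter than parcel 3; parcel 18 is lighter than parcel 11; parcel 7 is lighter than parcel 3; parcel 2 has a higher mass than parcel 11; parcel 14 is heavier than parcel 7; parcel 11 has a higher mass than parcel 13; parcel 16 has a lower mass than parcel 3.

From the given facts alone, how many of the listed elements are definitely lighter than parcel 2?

7

The elements the relations force below parcel 2 are parcel 10, parcel 18, parcel 4, parcel 13, parcel 7, parcel 11, parcel 14 — no chain reaches any other.
That is 7.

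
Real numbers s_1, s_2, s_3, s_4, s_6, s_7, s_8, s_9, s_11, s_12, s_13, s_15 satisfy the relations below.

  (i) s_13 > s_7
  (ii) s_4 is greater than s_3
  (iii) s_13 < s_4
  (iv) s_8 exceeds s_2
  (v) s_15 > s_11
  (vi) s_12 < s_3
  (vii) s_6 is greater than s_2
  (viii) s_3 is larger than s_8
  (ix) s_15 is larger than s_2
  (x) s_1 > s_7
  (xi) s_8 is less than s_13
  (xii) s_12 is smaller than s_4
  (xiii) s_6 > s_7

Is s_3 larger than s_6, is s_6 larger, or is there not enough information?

undetermined

Following every chain through s_6: below s_6 we get s_7, s_2.
s_3 is not reached, and no chain runs the other way from s_3 to s_6.
So the given relations leave the order of s_6 and s_3 undetermined.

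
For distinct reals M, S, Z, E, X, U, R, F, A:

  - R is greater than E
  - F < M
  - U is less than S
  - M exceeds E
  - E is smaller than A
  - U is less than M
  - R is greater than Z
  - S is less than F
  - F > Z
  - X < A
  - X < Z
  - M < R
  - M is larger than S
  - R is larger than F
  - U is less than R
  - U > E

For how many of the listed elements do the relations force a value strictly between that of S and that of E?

The relations place E below S. An element lies strictly between them when it is forced above E and also forced below S.
Above E: {A, U, F, M, R}. Below S: {U}.
Intersection: {U} — 1.

1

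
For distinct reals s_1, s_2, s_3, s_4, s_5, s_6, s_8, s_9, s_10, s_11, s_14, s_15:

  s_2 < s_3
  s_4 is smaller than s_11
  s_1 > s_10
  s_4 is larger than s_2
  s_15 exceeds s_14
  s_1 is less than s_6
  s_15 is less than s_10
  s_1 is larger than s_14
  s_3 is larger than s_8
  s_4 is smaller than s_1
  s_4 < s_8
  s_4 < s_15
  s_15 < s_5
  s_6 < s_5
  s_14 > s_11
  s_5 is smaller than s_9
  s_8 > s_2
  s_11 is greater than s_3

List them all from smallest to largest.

Nothing is placed below s_2, so it is least; from there s_2 < s_4; s_4 < s_8; s_8 < s_3; s_3 < s_11; s_11 < s_14; s_14 < s_15; s_15 < s_10; s_10 < s_1; s_1 < s_6; s_6 < s_5; s_5 < s_9, each given directly.

s_2 < s_4 < s_8 < s_3 < s_11 < s_14 < s_15 < s_10 < s_1 < s_6 < s_5 < s_9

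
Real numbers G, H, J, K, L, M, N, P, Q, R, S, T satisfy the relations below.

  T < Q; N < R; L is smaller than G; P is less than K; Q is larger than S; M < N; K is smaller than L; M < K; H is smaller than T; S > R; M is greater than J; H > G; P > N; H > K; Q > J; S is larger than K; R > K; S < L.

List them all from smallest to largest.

J < M < N < P < K < R < S < L < G < H < T < Q

The consecutive links are each given: J < M; M < N; N < P; P < K; K < R; R < S; S < L; L < G; G < H; H < T; T < Q.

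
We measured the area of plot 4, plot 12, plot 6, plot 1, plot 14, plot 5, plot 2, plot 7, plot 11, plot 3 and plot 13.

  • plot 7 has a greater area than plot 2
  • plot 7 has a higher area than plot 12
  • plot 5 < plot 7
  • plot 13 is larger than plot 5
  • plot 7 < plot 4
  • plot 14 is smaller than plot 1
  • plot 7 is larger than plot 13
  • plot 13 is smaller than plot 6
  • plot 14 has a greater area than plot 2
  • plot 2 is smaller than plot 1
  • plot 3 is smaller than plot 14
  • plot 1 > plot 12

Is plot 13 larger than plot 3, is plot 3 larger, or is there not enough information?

undetermined

Following every chain through plot 13: above plot 13 we get plot 6, plot 7, plot 4; below plot 13 we get plot 5.
plot 3 is not reached, and no chain runs the other way from plot 3 to plot 13.
So the given relations leave the order of plot 13 and plot 3 undetermined.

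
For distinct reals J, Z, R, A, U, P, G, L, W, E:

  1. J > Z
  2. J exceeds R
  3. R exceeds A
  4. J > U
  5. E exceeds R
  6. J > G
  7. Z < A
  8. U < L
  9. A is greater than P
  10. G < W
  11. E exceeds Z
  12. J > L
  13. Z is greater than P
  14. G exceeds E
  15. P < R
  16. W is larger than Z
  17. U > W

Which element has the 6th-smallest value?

G

Piecing the relations together gives one ordering: P < Z < A < R < E < G < W < U < L < J.
Counting 6 from the smallest end gives G.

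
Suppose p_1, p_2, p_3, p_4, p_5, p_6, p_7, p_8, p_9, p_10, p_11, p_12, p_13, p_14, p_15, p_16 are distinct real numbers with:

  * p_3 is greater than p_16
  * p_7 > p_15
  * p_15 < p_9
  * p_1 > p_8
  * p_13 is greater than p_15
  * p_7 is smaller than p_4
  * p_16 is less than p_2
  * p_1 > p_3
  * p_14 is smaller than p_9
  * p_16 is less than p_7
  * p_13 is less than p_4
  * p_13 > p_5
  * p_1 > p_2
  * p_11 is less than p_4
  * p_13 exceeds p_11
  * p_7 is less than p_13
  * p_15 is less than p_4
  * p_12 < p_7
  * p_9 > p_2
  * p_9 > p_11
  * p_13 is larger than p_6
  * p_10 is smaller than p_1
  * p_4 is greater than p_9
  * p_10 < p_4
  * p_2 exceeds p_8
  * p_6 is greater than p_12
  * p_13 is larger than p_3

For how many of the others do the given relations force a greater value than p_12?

4

Directly above p_12: p_6, p_7.
One step further: p_13, p_4 (4 so far).
Nothing else is reachable above p_12; 4 in all.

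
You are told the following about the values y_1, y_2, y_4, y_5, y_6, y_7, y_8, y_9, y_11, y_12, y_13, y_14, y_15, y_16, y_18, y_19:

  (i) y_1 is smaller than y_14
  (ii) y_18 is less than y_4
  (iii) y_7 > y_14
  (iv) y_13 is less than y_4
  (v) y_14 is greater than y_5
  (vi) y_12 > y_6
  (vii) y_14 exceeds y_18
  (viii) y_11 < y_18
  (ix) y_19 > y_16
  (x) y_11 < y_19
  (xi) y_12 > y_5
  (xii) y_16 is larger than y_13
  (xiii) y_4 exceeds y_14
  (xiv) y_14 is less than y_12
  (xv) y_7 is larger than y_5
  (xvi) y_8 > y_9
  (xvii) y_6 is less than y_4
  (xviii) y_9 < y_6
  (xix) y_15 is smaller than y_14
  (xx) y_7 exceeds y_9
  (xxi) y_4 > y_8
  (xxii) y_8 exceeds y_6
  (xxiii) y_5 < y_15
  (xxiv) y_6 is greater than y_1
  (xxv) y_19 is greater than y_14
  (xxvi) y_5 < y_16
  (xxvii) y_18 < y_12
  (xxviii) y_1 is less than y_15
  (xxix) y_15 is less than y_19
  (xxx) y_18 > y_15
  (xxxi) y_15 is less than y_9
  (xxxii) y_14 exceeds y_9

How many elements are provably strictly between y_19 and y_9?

1

The relations place y_9 below y_19. An element lies strictly between them when it is forced above y_9 and also forced below y_19.
Above y_9: {y_6, y_14, y_8, y_7, y_12, y_4}. Below y_19: {y_5, y_1, y_13, y_15, y_11, y_16, y_18, y_14}.
Intersection: {y_14} — 1.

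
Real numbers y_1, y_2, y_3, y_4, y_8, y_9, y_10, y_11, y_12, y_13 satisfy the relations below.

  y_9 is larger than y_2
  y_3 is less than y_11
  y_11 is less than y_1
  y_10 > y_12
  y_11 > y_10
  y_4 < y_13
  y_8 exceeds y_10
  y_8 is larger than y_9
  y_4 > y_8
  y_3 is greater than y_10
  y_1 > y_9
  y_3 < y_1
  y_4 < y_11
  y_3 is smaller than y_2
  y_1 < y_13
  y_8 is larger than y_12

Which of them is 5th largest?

The consecutive relations fix a unique order: y_12 < y_10 < y_3 < y_2 < y_9 < y_8 < y_4 < y_11 < y_1 < y_13.
The 5th largest is y_8.

y_8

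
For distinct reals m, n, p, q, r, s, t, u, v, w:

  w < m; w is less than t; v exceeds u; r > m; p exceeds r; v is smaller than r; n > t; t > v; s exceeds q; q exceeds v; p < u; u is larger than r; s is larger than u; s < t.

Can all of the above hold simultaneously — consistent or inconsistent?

We have v < r stated directly, yet also r < p < u < v by chaining the others — so r < v. Contradiction.

inconsistent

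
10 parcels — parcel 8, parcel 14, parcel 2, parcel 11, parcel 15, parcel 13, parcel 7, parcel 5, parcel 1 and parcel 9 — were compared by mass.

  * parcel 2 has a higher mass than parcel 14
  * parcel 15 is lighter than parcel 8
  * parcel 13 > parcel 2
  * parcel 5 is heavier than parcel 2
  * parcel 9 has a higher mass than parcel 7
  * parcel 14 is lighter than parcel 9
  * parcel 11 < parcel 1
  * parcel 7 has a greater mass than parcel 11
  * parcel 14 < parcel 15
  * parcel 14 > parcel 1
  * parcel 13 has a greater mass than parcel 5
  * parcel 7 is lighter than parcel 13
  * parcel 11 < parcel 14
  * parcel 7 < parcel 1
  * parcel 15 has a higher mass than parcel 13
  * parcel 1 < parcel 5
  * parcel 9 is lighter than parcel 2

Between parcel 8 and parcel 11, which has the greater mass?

parcel 8

The relevant relations are parcel 11 < parcel 7; parcel 7 < parcel 1; parcel 1 < parcel 14; parcel 14 < parcel 2; parcel 2 < parcel 5; parcel 5 < parcel 13; parcel 13 < parcel 15; parcel 15 < parcel 8.
Together: parcel 11 < parcel 7 < parcel 1 < parcel 14 < parcel 2 < parcel 5 < parcel 13 < parcel 15 < parcel 8.
So parcel 11 < parcel 8; parcel 8 is the heavier of the two.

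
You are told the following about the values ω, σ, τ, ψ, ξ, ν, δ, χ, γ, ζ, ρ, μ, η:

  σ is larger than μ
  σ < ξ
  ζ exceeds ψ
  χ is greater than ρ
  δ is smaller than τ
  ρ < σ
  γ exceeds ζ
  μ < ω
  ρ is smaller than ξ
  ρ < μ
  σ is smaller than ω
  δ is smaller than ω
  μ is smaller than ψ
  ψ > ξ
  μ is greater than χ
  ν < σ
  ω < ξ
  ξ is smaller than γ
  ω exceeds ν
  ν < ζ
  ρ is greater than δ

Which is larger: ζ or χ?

ζ

χ < μ and μ < ω give χ < ω.
With ω < ξ: χ < μ < ω < ξ.
With ξ < ψ: χ < μ < ω < ξ < ψ.
Then ψ < ζ extends the chain to ζ.
So χ < ζ; ζ is the larger of the two.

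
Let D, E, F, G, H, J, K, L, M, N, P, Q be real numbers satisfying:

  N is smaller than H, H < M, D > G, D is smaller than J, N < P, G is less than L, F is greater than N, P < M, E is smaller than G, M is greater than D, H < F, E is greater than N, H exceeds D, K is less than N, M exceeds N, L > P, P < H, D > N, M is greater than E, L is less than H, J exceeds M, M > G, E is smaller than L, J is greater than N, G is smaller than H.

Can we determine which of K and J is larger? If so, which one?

J

The relevant relations are K < N; N < E; E < G; G < D; D < H; H < M; M < J.
Together: K < N < E < G < D < H < M < J.
So J is larger.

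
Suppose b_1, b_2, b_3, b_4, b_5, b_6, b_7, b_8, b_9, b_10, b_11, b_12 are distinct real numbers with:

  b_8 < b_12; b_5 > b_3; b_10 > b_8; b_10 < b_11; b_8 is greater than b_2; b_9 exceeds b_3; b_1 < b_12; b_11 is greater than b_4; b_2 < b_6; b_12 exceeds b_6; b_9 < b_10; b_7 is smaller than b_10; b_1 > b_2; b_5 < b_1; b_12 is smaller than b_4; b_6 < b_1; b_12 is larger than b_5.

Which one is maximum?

b_11

Chaining downward from b_11: directly below it, b_10, b_4; then b_8, b_9, b_7, b_12; then b_2, b_3, b_5, b_6, b_1.
That covers every other element, and nothing is given above b_11, so b_11 is the maximum.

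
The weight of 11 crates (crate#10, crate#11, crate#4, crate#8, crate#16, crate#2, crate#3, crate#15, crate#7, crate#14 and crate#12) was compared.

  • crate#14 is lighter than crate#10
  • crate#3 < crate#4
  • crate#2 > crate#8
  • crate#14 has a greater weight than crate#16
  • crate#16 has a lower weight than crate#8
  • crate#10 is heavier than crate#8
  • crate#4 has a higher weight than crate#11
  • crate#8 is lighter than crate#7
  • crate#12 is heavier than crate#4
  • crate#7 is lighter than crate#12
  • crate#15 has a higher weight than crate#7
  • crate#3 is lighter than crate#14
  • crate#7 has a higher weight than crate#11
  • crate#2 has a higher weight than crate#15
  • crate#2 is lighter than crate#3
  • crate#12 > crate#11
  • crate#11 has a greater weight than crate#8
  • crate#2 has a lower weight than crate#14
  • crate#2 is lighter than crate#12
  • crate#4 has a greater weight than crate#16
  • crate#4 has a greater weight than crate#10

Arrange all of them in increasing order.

crate#16 < crate#8 < crate#11 < crate#7 < crate#15 < crate#2 < crate#3 < crate#14 < crate#10 < crate#4 < crate#12

The consecutive links are each given: crate#16 < crate#8; crate#8 < crate#11; crate#11 < crate#7; crate#7 < crate#15; crate#15 < crate#2; crate#2 < crate#3; crate#3 < crate#14; crate#14 < crate#10; crate#10 < crate#4; crate#4 < crate#12.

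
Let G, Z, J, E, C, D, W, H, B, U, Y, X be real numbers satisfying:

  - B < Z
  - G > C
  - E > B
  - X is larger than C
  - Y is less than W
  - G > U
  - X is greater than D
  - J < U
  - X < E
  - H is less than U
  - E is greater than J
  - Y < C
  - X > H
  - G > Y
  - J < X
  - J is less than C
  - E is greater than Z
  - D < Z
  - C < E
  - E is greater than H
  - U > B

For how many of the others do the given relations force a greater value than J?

From J the given relations immediately reach C, U, X, E.
From those, G — 5 in total.
Nothing else is reachable above J; 5 in all.

5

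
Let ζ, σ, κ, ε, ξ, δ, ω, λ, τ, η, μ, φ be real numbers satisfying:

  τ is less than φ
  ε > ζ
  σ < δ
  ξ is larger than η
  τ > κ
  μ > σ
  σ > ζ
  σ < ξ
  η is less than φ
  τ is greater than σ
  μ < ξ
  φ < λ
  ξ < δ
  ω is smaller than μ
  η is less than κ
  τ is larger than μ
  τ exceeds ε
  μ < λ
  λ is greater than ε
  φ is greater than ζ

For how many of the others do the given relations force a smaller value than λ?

The elements the relations force below λ are ζ, ε, ω, σ, η, μ, κ, τ, φ — no chain reaches any other.
That is 9.

9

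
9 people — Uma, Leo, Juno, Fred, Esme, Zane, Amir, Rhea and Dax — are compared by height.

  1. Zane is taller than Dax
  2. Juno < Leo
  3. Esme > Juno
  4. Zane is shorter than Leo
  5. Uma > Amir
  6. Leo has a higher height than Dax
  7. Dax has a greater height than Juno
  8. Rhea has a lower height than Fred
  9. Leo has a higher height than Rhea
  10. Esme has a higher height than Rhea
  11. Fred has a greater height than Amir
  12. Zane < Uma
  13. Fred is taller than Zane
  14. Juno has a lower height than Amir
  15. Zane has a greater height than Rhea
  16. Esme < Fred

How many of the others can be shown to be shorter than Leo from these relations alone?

From Leo the given relations immediately reach Juno, Rhea, Dax, Zane.
No other element is forced below Leo by the given relations, so the count is 4.

4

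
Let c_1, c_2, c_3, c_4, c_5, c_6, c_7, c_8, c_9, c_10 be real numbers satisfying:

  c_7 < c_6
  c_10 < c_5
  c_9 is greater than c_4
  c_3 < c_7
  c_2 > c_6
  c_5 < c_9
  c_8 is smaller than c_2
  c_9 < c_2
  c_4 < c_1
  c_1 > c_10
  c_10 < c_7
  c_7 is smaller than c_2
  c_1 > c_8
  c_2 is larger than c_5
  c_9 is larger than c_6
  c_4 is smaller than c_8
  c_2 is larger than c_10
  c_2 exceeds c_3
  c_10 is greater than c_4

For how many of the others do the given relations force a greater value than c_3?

4

The elements the relations force above c_3 are c_7, c_6, c_9, c_2 — no chain reaches any other.
That is 4.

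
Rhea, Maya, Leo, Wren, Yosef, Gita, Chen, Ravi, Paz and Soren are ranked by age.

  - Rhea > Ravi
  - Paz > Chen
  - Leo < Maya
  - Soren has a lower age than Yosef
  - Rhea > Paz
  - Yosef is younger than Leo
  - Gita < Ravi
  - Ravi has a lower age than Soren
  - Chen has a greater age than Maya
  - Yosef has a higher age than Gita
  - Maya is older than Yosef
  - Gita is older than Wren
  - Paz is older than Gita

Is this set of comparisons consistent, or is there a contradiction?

The single ordering Wren < Gita < Ravi < Soren < Yosef < Leo < Maya < Chen < Paz < Rhea satisfies every listed relation, so no contradiction arises.

consistent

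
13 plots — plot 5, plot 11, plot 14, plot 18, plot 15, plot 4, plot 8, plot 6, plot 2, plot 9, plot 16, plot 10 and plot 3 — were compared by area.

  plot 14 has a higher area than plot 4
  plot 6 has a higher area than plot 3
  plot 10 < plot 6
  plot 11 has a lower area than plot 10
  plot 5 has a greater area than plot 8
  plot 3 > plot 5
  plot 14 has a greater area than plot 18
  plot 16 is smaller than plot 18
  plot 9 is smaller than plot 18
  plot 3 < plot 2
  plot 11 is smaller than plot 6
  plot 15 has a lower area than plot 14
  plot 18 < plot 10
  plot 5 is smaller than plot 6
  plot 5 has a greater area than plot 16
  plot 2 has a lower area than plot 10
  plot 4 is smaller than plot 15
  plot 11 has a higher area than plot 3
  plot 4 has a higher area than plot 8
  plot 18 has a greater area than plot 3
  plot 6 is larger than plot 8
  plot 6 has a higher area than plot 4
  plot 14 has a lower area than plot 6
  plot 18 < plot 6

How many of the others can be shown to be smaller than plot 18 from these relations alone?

From plot 18 the given relations immediately reach plot 16, plot 3, plot 9.
From those, plot 5 — 4 in total.
From those, plot 8 — 5 in total.
No other element is forced below plot 18 by the given relations, so the count is 5.

5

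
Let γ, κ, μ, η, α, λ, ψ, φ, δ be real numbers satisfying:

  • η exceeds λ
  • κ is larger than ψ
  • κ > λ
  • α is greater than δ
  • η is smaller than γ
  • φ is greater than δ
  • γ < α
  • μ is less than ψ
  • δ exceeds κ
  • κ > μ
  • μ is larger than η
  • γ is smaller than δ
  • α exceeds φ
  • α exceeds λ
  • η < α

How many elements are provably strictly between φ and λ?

6

The relations place λ below φ. An element lies strictly between them when it is forced above λ and also forced below φ.
Above λ: {η, μ, γ, ψ, κ, δ, α}. Below φ: {η, μ, γ, ψ, κ, δ}.
Intersection: {η, μ, γ, ψ, κ, δ} — 6.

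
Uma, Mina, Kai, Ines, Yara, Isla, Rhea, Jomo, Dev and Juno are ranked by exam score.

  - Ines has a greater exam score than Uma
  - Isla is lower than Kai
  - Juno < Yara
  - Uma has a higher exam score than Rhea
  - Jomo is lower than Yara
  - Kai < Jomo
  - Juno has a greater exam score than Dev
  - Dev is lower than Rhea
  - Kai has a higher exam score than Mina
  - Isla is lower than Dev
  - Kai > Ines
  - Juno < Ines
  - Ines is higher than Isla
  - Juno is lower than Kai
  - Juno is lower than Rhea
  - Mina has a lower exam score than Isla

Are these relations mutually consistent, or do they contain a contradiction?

Every relation is compatible with Mina < Isla < Dev < Juno < Rhea < Uma < Ines < Kai < Jomo < Yara; the set is consistent.

consistent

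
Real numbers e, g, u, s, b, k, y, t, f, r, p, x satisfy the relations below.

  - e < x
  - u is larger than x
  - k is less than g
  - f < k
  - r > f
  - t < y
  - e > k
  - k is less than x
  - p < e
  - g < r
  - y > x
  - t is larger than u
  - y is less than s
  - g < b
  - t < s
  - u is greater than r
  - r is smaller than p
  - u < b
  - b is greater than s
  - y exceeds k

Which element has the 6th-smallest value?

e

The consecutive relations fix a unique order: f < k < g < r < p < e < x < u < t < y < s < b.
Counting 6 from the smallest end gives e.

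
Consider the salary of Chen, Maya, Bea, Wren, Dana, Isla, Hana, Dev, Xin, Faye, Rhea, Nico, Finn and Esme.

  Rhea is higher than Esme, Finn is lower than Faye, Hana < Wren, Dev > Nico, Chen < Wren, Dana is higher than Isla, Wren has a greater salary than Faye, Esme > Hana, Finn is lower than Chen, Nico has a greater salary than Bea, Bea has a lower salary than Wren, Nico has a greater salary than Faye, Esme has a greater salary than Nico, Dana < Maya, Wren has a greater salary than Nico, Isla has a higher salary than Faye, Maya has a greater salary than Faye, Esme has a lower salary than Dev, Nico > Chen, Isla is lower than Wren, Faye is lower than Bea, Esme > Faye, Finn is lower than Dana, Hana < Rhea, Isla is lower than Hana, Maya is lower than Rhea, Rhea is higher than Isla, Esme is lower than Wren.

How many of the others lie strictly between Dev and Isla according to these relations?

Chaining upward from Isla reaches: Dana, Maya, Hana, Esme, Wren, Rhea.
Chaining downward from Dev reaches: Finn, Faye, Bea, Chen, Hana, Nico, Esme.
Strictly between Isla and Dev are those in both lists: Hana, Esme — 2 elements.

2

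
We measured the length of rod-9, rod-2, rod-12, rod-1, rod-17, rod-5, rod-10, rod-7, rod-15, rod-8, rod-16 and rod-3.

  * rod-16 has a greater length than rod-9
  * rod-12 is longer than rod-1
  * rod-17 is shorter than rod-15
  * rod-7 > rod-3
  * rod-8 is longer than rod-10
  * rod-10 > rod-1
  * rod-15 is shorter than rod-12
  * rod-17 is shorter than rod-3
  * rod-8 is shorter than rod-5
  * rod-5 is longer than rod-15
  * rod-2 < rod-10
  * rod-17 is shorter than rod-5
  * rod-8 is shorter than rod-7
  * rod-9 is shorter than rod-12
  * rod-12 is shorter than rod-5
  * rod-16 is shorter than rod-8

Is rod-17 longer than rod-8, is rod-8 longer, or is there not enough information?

Following every chain through rod-17: above rod-17 we get rod-3, rod-15, rod-12, rod-5, rod-7.
rod-8 is not reached, and no chain runs the other way from rod-8 to rod-17.
So the given relations leave the order of rod-17 and rod-8 undetermined.

undetermined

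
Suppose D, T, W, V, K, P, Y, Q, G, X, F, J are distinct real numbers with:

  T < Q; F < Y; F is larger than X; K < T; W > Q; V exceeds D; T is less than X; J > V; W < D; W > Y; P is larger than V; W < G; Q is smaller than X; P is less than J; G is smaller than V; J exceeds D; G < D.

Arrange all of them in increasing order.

K < T < Q < X < F < Y < W < G < D < V < P < J

The consecutive links are each given: K < T; T < Q; Q < X; X < F; F < Y; Y < W; W < G; G < D; D < V; V < P; P < J.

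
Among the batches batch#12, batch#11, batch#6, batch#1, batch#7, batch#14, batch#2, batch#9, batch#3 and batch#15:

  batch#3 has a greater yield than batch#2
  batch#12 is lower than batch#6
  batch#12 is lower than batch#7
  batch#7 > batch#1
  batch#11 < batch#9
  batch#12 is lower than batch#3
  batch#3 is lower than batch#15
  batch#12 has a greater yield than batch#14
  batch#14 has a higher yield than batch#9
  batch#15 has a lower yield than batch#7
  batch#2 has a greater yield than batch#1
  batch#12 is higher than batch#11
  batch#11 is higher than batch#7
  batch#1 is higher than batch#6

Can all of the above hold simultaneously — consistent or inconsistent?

We have batch#7 < batch#11 stated directly, yet also batch#11 < batch#9 < batch#14 < batch#12 < batch#6 < batch#1 < batch#2 < batch#3 < batch#15 < batch#7 by chaining the others — so batch#11 < batch#7. Contradiction.

inconsistent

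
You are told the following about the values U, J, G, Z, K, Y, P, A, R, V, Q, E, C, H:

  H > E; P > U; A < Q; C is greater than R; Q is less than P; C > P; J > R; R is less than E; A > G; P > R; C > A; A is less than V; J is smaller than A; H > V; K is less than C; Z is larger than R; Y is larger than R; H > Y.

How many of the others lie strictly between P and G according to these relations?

2

The relations place G below P. An element lies strictly between them when it is forced above G and also forced below P.
Above G: {A, Q, V, C, H}. Below P: {R, J, A, Q, U}.
Intersection: {A, Q} — 2.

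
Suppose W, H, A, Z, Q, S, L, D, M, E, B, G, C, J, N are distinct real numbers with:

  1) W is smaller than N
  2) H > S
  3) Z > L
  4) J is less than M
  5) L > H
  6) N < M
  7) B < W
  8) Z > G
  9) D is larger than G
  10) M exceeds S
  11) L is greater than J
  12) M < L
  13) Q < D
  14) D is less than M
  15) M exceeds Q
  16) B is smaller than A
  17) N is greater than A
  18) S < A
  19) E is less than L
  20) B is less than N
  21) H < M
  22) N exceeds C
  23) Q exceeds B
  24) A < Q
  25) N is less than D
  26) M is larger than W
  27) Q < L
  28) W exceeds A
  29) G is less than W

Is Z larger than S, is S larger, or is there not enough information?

Z

Link the given pairs in sequence: S < A; A < W; W < N; N < D; D < M; M < L; L < Z.
Chaining these gives S < A < W < N < D < M < L < Z.
So Z is larger.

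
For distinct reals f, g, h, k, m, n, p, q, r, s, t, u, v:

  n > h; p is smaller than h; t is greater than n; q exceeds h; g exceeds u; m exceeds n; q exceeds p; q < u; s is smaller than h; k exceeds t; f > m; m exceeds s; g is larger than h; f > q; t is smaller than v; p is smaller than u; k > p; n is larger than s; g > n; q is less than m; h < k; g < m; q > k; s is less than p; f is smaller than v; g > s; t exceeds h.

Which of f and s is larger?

s < p < h < n < t < k < q < u < g < m < f, by transitivity through p, h, n, t, k, q, u, g, m.
So s < f; f is the larger of the two.

f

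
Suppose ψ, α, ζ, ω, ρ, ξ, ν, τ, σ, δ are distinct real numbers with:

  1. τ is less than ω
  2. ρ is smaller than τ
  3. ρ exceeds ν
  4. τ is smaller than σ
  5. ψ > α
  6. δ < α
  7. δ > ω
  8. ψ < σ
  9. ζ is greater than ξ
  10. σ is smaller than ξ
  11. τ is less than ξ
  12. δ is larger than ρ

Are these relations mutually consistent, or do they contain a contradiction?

consistent

Every relation is compatible with ν < ρ < τ < ω < δ < α < ψ < σ < ξ < ζ; the set is consistent.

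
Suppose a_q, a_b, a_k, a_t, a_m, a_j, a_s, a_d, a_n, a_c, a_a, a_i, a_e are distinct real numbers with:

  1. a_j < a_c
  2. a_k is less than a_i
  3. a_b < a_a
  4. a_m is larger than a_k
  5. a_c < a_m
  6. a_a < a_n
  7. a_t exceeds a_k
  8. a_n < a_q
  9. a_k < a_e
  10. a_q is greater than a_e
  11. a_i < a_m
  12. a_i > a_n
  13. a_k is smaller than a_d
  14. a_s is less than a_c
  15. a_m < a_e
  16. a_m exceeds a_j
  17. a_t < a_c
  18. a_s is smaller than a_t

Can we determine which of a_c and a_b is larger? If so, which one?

undetermined

Following every chain through a_b: above a_b we get a_a, a_n, a_i, a_m, a_e, a_q.
a_c is not reached, and no chain runs the other way from a_c to a_b.
So the given relations leave the order of a_b and a_c undetermined.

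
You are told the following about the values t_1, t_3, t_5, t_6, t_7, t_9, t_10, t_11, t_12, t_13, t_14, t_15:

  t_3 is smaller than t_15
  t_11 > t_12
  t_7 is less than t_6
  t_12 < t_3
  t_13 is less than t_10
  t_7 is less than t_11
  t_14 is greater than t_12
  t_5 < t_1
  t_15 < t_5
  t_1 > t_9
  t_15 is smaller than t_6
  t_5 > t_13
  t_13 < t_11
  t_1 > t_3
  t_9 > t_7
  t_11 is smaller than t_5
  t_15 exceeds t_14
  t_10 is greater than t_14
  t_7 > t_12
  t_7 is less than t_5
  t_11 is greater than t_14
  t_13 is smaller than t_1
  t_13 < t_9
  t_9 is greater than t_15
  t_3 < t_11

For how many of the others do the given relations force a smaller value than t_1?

9

The elements the relations force below t_1 are t_12, t_3, t_14, t_7, t_15, t_13, t_11, t_5, t_9 — no chain reaches any other.
That is 9.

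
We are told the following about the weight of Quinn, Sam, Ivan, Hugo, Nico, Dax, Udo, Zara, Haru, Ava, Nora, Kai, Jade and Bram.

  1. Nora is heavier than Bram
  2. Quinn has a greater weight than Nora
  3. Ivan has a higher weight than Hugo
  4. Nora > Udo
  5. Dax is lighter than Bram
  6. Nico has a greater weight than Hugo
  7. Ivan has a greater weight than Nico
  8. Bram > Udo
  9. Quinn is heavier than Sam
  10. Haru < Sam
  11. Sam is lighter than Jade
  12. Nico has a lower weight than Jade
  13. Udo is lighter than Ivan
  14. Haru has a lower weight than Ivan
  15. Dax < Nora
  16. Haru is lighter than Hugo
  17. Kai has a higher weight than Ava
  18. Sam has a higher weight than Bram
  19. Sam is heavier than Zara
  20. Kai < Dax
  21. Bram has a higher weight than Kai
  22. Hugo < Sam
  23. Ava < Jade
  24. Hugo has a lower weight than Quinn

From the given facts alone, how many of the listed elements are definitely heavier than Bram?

4

From Bram the given relations immediately reach Nora, Sam.
From those, Quinn, Jade — 4 in total.
Nothing else is reachable above Bram; 4 in all.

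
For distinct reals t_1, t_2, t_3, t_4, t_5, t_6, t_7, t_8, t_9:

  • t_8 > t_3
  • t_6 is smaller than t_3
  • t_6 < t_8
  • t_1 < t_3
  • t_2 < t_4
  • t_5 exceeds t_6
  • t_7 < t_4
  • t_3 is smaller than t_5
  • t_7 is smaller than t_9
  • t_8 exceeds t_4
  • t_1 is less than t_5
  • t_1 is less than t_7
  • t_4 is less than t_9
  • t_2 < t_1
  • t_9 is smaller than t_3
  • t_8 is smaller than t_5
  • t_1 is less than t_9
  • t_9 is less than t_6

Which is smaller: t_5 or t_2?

t_2

The relevant relations are t_2 < t_1; t_1 < t_7; t_7 < t_4; t_4 < t_9; t_9 < t_6; t_6 < t_8; t_8 < t_5.
Together: t_2 < t_1 < t_7 < t_4 < t_9 < t_6 < t_8 < t_5.
So t_2 < t_5; t_2 is the smaller of the two.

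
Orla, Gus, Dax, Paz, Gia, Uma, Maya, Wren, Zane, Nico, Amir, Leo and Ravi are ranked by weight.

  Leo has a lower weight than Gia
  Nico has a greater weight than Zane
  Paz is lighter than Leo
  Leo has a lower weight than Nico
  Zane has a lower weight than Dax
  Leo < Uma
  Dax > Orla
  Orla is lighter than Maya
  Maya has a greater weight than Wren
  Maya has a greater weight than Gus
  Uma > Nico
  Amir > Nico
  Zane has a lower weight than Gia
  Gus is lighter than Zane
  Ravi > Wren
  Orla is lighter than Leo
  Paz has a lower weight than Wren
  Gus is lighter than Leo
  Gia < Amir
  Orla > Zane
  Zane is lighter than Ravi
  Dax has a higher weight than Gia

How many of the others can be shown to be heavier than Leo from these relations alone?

The elements the relations force above Leo are Nico, Gia, Uma, Amir, Dax — no chain reaches any other.
That is 5.

5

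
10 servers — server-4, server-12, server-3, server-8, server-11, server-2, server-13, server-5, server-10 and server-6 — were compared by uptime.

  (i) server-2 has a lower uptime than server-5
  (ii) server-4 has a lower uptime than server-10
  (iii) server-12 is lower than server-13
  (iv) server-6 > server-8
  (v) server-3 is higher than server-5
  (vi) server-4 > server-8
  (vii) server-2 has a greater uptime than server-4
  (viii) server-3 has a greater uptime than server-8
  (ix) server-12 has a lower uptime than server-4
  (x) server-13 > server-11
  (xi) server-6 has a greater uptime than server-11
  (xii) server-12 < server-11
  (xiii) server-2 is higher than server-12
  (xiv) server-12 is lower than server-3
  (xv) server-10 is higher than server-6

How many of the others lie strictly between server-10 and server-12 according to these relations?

3

Chaining upward from server-12 reaches: server-11, server-4, server-6, server-2, server-5, server-13, server-3.
Chaining downward from server-10 reaches: server-11, server-8, server-4, server-6.
Strictly between server-12 and server-10 are those in both lists: server-11, server-4, server-6 — 3 elements.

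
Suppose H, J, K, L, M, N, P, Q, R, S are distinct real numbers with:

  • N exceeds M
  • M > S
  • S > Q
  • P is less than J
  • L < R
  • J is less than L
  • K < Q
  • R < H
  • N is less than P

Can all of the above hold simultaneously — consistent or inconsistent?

consistent

Every relation is compatible with K < Q < S < M < N < P < J < L < R < H; the set is consistent.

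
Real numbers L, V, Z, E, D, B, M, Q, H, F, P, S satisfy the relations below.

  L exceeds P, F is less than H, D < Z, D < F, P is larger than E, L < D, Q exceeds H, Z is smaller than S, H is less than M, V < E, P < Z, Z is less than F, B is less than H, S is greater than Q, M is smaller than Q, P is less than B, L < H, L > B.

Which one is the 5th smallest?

L

The consecutive relations fix a unique order: V < E < P < B < L < D < Z < F < H < M < Q < S.
Counting 5 from the smallest end gives L.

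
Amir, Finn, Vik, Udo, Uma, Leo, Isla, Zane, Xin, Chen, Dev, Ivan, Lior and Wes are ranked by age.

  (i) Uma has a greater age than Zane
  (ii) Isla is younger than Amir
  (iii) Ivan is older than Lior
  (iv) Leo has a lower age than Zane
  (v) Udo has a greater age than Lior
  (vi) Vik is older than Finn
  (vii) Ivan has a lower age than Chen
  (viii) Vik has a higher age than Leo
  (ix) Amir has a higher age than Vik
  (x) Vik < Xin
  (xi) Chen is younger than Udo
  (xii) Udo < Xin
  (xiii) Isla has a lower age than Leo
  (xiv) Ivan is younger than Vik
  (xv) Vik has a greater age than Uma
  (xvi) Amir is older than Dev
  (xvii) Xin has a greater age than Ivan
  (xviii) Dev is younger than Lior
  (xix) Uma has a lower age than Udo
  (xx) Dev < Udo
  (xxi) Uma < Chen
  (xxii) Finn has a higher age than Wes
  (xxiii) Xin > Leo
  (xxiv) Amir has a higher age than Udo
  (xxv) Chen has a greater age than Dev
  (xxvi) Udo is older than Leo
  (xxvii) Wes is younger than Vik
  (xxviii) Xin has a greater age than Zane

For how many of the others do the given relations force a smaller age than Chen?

7

Directly below Chen: Dev, Ivan, Uma.
One step further: Zane, Lior (5 so far).
One step further: Leo (6 so far).
One step further: Isla (7 so far).
No other element is forced below Chen by the given relations, so the count is 7.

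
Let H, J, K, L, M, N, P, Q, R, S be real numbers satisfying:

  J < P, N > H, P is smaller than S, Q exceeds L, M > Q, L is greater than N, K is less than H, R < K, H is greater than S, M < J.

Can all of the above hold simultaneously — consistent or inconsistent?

We have S < H stated directly, yet also H < N < L < Q < M < J < P < S by chaining the others — so H < S. Contradiction.

inconsistent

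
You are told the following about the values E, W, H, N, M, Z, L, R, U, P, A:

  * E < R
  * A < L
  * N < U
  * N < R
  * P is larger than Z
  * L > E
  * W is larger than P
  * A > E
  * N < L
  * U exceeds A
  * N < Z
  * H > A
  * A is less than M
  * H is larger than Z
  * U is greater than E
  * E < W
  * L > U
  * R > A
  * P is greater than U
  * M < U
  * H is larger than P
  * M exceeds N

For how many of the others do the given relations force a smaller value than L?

The elements the relations force below L are E, A, N, M, U — no chain reaches any other.
That is 5.

5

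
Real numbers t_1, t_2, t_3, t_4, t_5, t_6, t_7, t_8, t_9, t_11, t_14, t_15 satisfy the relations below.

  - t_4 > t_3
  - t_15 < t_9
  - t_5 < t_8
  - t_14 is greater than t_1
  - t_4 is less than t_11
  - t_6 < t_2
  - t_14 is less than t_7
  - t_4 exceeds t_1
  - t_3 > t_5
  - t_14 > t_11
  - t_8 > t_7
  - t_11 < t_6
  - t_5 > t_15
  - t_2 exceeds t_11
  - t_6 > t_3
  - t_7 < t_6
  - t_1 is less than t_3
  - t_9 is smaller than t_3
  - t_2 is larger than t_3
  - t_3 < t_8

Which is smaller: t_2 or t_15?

t_15

The relevant relations are t_15 < t_9; t_9 < t_3; t_3 < t_4; t_4 < t_11; t_11 < t_14; t_14 < t_7; t_7 < t_6; t_6 < t_2.
Together: t_15 < t_9 < t_3 < t_4 < t_11 < t_14 < t_7 < t_6 < t_2.
So t_15 < t_2; t_15 is the smaller of the two.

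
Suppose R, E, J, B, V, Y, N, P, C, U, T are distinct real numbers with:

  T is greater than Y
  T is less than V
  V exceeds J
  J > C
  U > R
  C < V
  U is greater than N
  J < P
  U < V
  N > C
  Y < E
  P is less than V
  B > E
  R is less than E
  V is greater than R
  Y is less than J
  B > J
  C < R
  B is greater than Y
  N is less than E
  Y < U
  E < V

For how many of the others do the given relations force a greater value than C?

8

From C the given relations immediately reach N, J, R, V.
From those, U, E, B, P — 8 in total.
No other element is forced above C by the given relations, so the count is 8.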